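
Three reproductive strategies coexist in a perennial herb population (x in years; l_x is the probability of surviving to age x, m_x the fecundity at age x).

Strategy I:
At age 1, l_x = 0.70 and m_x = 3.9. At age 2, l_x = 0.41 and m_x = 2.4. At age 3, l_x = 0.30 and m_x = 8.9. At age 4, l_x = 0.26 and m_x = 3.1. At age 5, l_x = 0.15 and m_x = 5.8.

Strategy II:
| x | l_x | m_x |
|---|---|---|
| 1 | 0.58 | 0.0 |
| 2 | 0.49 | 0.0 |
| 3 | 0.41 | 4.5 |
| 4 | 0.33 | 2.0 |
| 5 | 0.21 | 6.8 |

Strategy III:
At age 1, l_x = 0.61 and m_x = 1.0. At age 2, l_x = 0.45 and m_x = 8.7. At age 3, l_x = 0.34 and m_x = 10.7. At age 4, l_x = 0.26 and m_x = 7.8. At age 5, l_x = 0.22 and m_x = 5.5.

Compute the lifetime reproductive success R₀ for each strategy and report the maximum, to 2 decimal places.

11.40

Strategy I: R₀ = 0.70×3.9 + 0.41×2.4 + 0.30×8.9 + 0.26×3.1 + 0.15×5.8 = 8.0600
Strategy II: R₀ = 0.58×0.0 + 0.49×0.0 + 0.41×4.5 + 0.33×2.0 + 0.21×6.8 = 3.9330
Strategy III: R₀ = 0.61×1.0 + 0.45×8.7 + 0.34×10.7 + 0.26×7.8 + 0.22×5.5 = 11.4010
Highest R₀: strategy III with 11.4010.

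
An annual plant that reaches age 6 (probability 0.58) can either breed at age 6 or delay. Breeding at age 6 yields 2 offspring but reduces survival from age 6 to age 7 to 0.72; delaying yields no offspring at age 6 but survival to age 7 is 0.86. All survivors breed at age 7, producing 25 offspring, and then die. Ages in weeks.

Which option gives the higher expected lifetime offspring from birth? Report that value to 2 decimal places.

breed at age 6: R₀ = 0.58 × (2 + 0.72 × 25) = 0.58 × 20.0000 = 11.6000
delay to age 7: R₀ = 0.58 × (0.86 × 25) = 0.58 × 21.5000 = 12.4700
Higher: delay to age 7 (12.4700).

12.47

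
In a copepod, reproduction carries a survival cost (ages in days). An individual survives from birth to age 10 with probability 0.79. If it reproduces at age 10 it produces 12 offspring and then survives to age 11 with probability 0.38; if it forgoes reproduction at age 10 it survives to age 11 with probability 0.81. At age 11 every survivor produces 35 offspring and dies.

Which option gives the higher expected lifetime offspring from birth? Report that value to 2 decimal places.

22.40

breed at age 10: R₀ = 0.79 × (12 + 0.38 × 35) = 0.79 × 25.3000 = 19.9870
delay to age 11: R₀ = 0.79 × (0.81 × 35) = 0.79 × 28.3500 = 22.3965
Higher: delay to age 11 (22.3965).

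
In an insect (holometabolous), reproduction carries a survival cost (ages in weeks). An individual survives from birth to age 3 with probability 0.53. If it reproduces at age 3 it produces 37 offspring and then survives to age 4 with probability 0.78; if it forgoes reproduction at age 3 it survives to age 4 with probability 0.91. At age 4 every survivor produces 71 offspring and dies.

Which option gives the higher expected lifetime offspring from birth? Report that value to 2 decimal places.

breed at age 3: R₀ = 0.53 × (37 + 0.78 × 71) = 0.53 × 92.3800 = 48.9614
delay to age 4: R₀ = 0.53 × (0.91 × 71) = 0.53 × 64.6100 = 34.2433
Higher: breed at age 3 (48.9614).

48.96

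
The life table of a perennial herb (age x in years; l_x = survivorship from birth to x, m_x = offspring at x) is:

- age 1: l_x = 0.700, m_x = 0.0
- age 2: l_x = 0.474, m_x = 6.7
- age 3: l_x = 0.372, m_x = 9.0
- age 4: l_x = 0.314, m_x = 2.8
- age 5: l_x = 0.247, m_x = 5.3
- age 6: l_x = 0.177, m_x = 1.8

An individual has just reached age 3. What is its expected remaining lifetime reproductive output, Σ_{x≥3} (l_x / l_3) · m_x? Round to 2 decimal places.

l_3 = 0.372. Conditional survival from age 3 to x is l_x / l_3.
  x=3: (0.372/0.372) × 9.0 = 9.0000
  x=4: (0.314/0.372) × 2.8 = 2.3634
  x=5: (0.247/0.372) × 5.3 = 3.5191
  x=6: (0.177/0.372) × 1.8 = 0.8565
Sum = 9.0000 + 2.3634 + 3.5191 + 0.8565 = 15.7390

15.74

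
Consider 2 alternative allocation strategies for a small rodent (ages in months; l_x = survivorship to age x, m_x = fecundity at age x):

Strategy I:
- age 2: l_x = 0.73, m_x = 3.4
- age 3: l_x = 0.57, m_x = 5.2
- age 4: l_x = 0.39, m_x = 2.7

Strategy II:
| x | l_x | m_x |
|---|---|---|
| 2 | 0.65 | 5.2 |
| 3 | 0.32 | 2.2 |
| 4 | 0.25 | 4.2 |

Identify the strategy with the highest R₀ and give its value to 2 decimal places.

Strategy I: R₀ = 0.73×3.4 + 0.57×5.2 + 0.39×2.7 = 6.4990
Strategy II: R₀ = 0.65×5.2 + 0.32×2.2 + 0.25×4.2 = 5.1340
Highest R₀: strategy I with 6.4990.

6.50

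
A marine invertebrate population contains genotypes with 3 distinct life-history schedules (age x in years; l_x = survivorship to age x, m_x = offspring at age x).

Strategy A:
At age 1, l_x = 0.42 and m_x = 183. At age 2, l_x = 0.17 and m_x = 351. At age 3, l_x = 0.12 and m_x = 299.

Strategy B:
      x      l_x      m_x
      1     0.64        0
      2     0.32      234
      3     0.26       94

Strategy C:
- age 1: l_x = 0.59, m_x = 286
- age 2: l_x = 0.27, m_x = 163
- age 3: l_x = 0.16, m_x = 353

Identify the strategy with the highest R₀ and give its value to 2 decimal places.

Strategy A: R₀ = 0.42×183 + 0.17×351 + 0.12×299 = 172.4100
Strategy B: R₀ = 0.64×0 + 0.32×234 + 0.26×94 = 99.3200
Strategy C: R₀ = 0.59×286 + 0.27×163 + 0.16×353 = 269.2300
Highest R₀: strategy C with 269.2300.

269.23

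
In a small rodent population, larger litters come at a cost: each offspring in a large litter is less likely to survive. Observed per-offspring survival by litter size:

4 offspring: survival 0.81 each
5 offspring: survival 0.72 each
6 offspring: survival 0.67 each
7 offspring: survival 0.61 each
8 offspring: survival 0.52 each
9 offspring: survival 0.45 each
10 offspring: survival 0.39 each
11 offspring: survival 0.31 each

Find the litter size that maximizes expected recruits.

7

Expected recruits = c × s(c):
  c=4: 4 × 0.81 = 3.240
  c=5: 5 × 0.72 = 3.600
  c=6: 6 × 0.67 = 4.020
  c=7: 7 × 0.61 = 4.270
  c=8: 8 × 0.52 = 4.160
  c=9: 9 × 0.45 = 4.050
  c=10: 10 × 0.39 = 3.900
  c=11: 11 × 0.31 = 3.410
Maximum at c = 7 (4.270 recruits).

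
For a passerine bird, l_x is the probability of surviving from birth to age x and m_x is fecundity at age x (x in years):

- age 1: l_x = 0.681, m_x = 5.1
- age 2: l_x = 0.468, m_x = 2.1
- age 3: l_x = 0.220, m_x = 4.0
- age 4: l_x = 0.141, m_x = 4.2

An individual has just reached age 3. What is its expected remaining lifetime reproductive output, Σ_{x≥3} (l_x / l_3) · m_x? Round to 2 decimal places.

l_3 = 0.220. Conditional survival from age 3 to x is l_x / l_3.
  x=3: (0.220/0.220) × 4.0 = 4.0000
  x=4: (0.141/0.220) × 4.2 = 2.6918
Sum = 4.0000 + 2.6918 = 6.6918

6.69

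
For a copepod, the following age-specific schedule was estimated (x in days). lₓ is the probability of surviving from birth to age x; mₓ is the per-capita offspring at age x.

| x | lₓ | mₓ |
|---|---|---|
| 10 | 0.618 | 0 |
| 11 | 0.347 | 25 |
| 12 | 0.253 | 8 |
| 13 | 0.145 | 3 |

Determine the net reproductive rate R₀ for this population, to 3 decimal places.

11.134

R₀ = Σ lₓ mₓ:
  age 10: 0.618 × 0 = 0.0000
  age 11: 0.347 × 25 = 8.6750
  age 12: 0.253 × 8 = 2.0240
  age 13: 0.145 × 3 = 0.4350
R₀ = 0.0000 + 8.6750 + 2.0240 + 0.4350 = 11.1340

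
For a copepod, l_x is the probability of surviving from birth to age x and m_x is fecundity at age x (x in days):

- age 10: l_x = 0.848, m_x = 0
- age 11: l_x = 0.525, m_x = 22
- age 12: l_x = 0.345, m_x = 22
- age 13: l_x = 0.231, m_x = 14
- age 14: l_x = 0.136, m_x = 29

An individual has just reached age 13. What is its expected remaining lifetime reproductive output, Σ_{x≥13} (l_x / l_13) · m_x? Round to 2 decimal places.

31.07

l_13 = 0.231. Conditional survival from age 13 to x is l_x / l_13.
  x=13: (0.231/0.231) × 14 = 14.0000
  x=14: (0.136/0.231) × 29 = 17.0736
Sum = 14.0000 + 17.0736 = 31.0736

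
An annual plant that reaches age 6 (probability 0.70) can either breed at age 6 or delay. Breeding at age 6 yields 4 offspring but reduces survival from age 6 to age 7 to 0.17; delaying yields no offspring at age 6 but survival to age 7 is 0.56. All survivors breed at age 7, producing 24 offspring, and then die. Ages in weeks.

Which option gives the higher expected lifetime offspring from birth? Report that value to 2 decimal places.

breed at age 6: R₀ = 0.70 × (4 + 0.17 × 24) = 0.70 × 8.0800 = 5.6560
delay to age 7: R₀ = 0.70 × (0.56 × 24) = 0.70 × 13.4400 = 9.4080
Higher: delay to age 7 (9.4080).

9.41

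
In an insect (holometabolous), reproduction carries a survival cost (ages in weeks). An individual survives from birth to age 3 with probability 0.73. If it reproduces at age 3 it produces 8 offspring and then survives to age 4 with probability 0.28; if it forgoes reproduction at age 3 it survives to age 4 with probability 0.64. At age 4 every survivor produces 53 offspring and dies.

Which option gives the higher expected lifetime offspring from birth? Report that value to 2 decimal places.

24.76

breed at age 3: R₀ = 0.73 × (8 + 0.28 × 53) = 0.73 × 22.8400 = 16.6732
delay to age 4: R₀ = 0.73 × (0.64 × 53) = 0.73 × 33.9200 = 24.7616
Higher: delay to age 4 (24.7616).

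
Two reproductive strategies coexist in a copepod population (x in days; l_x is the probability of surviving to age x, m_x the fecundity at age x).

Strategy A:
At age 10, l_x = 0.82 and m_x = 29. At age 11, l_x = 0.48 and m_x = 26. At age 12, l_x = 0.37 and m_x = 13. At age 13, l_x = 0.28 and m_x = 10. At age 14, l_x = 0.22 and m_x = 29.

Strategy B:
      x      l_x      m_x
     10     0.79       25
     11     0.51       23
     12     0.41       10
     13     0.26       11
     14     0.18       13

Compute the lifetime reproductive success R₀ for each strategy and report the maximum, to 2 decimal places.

50.25

Strategy A: R₀ = 0.82×29 + 0.48×26 + 0.37×13 + 0.28×10 + 0.22×29 = 50.2500
Strategy B: R₀ = 0.79×25 + 0.51×23 + 0.41×10 + 0.26×11 + 0.18×13 = 40.7800
Highest R₀: strategy A with 50.2500.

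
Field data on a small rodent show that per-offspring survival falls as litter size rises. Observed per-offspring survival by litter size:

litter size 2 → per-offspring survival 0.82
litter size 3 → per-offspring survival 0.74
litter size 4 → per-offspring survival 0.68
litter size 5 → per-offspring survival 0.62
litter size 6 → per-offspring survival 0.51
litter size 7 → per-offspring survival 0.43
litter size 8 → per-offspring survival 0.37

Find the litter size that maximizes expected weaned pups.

5

Expected weaned pups = c × s(c):
  c=2: 2 × 0.82 = 1.640
  c=3: 3 × 0.74 = 2.220
  c=4: 4 × 0.68 = 2.720
  c=5: 5 × 0.62 = 3.100
  c=6: 6 × 0.51 = 3.060
  c=7: 7 × 0.43 = 3.010
  c=8: 8 × 0.37 = 2.960
Maximum at c = 5 (3.100 weaned pups).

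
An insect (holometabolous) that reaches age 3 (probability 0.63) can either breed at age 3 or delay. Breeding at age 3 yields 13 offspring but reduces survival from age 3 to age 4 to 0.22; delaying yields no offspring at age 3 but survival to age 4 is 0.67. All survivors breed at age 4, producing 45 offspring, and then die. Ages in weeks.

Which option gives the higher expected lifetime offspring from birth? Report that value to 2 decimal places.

18.99

breed at age 3: R₀ = 0.63 × (13 + 0.22 × 45) = 0.63 × 22.9000 = 14.4270
delay to age 4: R₀ = 0.63 × (0.67 × 45) = 0.63 × 30.1500 = 18.9945
Higher: delay to age 4 (18.9945).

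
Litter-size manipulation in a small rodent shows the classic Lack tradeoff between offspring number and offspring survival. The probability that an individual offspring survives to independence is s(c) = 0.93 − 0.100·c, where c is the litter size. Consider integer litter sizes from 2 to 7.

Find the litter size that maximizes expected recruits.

5

Expected recruits = c × s(c):
  c=2: 2 × 0.730 = 1.460
  c=3: 3 × 0.630 = 1.890
  c=4: 4 × 0.530 = 2.120
  c=5: 5 × 0.430 = 2.150
  c=6: 6 × 0.330 = 1.980
  c=7: 7 × 0.230 = 1.610
Maximum at c = 5 (2.150 recruits).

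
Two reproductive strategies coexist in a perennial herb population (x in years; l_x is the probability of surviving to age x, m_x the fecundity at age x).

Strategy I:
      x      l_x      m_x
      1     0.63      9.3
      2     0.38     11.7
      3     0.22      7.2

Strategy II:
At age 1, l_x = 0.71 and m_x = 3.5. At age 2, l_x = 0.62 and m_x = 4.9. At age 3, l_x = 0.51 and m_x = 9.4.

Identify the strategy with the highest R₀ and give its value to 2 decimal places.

11.89

Strategy I: R₀ = 0.63×9.3 + 0.38×11.7 + 0.22×7.2 = 11.8890
Strategy II: R₀ = 0.71×3.5 + 0.62×4.9 + 0.51×9.4 = 10.3170
Highest R₀: strategy I with 11.8890.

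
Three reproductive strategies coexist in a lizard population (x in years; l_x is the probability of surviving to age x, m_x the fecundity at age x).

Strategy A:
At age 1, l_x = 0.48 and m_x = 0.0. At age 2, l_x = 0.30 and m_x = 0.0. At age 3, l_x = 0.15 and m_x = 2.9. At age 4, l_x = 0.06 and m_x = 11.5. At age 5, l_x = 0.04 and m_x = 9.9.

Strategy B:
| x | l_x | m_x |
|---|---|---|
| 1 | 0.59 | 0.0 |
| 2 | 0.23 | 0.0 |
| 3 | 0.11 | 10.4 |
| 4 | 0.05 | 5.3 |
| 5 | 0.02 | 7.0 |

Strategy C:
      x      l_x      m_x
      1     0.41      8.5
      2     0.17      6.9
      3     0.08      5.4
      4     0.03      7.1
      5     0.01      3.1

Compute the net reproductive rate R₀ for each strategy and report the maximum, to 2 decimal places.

5.33

Strategy A: R₀ = 0.48×0.0 + 0.30×0.0 + 0.15×2.9 + 0.06×11.5 + 0.04×9.9 = 1.5210
Strategy B: R₀ = 0.59×0.0 + 0.23×0.0 + 0.11×10.4 + 0.05×5.3 + 0.02×7.0 = 1.5490
Strategy C: R₀ = 0.41×8.5 + 0.17×6.9 + 0.08×5.4 + 0.03×7.1 + 0.01×3.1 = 5.3340
Highest R₀: strategy C with 5.3340.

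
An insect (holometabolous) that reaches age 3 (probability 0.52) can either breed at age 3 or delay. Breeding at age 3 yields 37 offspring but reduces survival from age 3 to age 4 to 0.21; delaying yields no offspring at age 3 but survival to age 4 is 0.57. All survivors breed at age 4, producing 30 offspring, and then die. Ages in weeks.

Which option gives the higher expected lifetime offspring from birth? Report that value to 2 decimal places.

22.52

breed at age 3: R₀ = 0.52 × (37 + 0.21 × 30) = 0.52 × 43.3000 = 22.5160
delay to age 4: R₀ = 0.52 × (0.57 × 30) = 0.52 × 17.1000 = 8.8920
Higher: breed at age 3 (22.5160).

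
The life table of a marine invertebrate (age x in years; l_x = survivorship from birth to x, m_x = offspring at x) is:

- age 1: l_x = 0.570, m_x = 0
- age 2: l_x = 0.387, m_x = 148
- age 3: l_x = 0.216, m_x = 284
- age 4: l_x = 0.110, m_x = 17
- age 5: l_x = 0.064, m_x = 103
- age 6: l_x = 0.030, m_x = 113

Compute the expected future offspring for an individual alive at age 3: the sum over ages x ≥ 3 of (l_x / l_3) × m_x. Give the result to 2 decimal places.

338.87

l_3 = 0.216. Conditional survival from age 3 to x is l_x / l_3.
  x=3: (0.216/0.216) × 284 = 284.0000
  x=4: (0.110/0.216) × 17 = 8.6574
  x=5: (0.064/0.216) × 103 = 30.5185
  x=6: (0.030/0.216) × 113 = 15.6944
Sum = 284.0000 + 8.6574 + 30.5185 + 15.6944 = 338.8704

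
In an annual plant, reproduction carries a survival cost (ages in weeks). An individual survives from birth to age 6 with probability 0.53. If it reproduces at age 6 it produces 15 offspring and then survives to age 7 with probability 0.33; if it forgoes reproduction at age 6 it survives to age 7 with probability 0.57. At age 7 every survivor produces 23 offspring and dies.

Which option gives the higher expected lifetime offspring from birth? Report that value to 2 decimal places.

11.97

breed at age 6: R₀ = 0.53 × (15 + 0.33 × 23) = 0.53 × 22.5900 = 11.9727
delay to age 7: R₀ = 0.53 × (0.57 × 23) = 0.53 × 13.1100 = 6.9483
Higher: breed at age 6 (11.9727).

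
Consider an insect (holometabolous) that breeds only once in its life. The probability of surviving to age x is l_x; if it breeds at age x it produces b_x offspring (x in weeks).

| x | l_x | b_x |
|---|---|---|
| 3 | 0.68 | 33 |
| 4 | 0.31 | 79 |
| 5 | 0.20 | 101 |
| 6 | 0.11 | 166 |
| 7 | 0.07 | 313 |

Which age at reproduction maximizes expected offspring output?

Expected offspring if breeding at age x = l_x × b_x:
  age 3: 0.68 × 33 = 22.440
  age 4: 0.31 × 79 = 24.490
  age 5: 0.20 × 101 = 20.200
  age 6: 0.11 × 166 = 18.260
  age 7: 0.07 × 313 = 21.910
Maximum at age 4 (24.490).

4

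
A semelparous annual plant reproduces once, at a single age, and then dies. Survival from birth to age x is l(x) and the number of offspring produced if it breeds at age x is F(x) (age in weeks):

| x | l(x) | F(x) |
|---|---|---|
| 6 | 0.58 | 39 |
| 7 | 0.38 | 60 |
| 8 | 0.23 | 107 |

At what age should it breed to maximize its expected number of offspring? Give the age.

8

Expected offspring if breeding at age x = l(x) × F(x):
  age 6: 0.58 × 39 = 22.620
  age 7: 0.38 × 60 = 22.800
  age 8: 0.23 × 107 = 24.610
Maximum at age 8 (24.610).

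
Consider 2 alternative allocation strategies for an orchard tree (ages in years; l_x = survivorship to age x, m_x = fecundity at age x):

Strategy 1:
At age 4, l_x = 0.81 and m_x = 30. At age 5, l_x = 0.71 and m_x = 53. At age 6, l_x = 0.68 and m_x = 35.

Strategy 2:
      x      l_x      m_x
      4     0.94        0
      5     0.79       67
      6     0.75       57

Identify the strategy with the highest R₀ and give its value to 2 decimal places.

Strategy 1: R₀ = 0.81×30 + 0.71×53 + 0.68×35 = 85.7300
Strategy 2: R₀ = 0.94×0 + 0.79×67 + 0.75×57 = 95.6800
Highest R₀: strategy 2 with 95.6800.

95.68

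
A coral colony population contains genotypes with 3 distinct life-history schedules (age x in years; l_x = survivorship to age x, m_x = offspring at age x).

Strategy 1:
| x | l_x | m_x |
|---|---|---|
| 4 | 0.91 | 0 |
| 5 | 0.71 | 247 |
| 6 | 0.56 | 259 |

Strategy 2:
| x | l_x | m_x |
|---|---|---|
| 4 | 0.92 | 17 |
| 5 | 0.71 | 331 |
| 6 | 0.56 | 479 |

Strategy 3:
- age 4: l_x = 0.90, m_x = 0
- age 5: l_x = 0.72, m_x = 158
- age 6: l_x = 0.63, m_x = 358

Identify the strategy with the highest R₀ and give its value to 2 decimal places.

518.89

Strategy 1: R₀ = 0.91×0 + 0.71×247 + 0.56×259 = 320.4100
Strategy 2: R₀ = 0.92×17 + 0.71×331 + 0.56×479 = 518.8900
Strategy 3: R₀ = 0.90×0 + 0.72×158 + 0.63×358 = 339.3000
Highest R₀: strategy 2 with 518.8900.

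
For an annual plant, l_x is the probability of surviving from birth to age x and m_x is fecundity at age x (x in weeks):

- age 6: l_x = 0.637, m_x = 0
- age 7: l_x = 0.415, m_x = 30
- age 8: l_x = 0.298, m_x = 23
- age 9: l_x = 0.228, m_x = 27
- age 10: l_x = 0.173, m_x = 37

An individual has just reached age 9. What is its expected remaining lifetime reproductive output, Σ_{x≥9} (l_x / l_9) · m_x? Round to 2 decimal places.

l_9 = 0.228. Conditional survival from age 9 to x is l_x / l_9.
  x=9: (0.228/0.228) × 27 = 27.0000
  x=10: (0.173/0.228) × 37 = 28.0746
Sum = 27.0000 + 28.0746 = 55.0746

55.07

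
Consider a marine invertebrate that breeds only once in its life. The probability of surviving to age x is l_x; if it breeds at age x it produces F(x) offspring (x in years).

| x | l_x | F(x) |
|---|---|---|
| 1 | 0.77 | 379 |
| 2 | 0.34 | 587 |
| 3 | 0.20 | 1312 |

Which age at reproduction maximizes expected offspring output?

1

Expected offspring if breeding at age x = l_x × F(x):
  age 1: 0.77 × 379 = 291.830
  age 2: 0.34 × 587 = 199.580
  age 3: 0.20 × 1312 = 262.400
Maximum at age 1 (291.830).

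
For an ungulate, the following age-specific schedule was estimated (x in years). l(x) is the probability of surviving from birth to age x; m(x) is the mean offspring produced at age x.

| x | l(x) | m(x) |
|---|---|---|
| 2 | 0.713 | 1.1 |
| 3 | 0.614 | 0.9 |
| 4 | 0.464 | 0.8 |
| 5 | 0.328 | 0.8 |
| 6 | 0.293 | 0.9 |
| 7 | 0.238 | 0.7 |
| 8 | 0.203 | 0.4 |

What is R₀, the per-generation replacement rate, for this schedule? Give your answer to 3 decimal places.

R₀ = Σ l(x) m(x):
  age 2: 0.713 × 1.1 = 0.7843
  age 3: 0.614 × 0.9 = 0.5526
  age 4: 0.464 × 0.8 = 0.3712
  age 5: 0.328 × 0.8 = 0.2624
  age 6: 0.293 × 0.9 = 0.2637
  age 7: 0.238 × 0.7 = 0.1666
  age 8: 0.203 × 0.4 = 0.0812
R₀ = 0.7843 + 0.5526 + 0.3712 + 0.2624 + 0.2637 + 0.1666 + 0.0812 = 2.4820

2.482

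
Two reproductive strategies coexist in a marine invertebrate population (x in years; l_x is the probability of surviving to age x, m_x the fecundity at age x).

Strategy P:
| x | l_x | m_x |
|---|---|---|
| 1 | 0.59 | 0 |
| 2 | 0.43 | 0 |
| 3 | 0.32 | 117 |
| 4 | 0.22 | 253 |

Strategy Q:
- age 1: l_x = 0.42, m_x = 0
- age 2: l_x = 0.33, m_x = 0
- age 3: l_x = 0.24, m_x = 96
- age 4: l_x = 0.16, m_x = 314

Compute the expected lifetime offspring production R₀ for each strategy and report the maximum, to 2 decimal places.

93.10

Strategy P: R₀ = 0.59×0 + 0.43×0 + 0.32×117 + 0.22×253 = 93.1000
Strategy Q: R₀ = 0.42×0 + 0.33×0 + 0.24×96 + 0.16×314 = 73.2800
Highest R₀: strategy P with 93.1000.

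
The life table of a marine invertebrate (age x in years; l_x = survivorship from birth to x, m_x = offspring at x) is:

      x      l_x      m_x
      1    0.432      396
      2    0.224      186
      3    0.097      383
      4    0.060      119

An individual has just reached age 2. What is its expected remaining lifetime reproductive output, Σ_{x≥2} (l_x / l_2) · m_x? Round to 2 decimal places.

l_2 = 0.224. Conditional survival from age 2 to x is l_x / l_2.
  x=2: (0.224/0.224) × 186 = 186.0000
  x=3: (0.097/0.224) × 383 = 165.8527
  x=4: (0.060/0.224) × 119 = 31.8750
Sum = 186.0000 + 165.8527 + 31.8750 = 383.7277

383.73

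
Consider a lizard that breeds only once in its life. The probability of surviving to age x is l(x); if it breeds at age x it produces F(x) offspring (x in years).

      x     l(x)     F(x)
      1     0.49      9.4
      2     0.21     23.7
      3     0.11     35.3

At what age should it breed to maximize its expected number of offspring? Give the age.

2

Expected offspring if breeding at age x = l(x) × F(x):
  age 1: 0.49 × 9.4 = 4.606
  age 2: 0.21 × 23.7 = 4.977
  age 3: 0.11 × 35.3 = 3.883
Maximum at age 2 (4.977).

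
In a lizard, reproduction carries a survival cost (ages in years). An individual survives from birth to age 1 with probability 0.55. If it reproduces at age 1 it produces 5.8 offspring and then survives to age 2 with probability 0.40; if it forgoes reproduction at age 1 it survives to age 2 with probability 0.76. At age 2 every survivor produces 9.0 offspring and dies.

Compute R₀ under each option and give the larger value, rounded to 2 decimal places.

breed at age 1: R₀ = 0.55 × (5.8 + 0.40 × 9.0) = 0.55 × 9.4000 = 5.1700
delay to age 2: R₀ = 0.55 × (0.76 × 9.0) = 0.55 × 6.8400 = 3.7620
Higher: breed at age 1 (5.1700).

5.17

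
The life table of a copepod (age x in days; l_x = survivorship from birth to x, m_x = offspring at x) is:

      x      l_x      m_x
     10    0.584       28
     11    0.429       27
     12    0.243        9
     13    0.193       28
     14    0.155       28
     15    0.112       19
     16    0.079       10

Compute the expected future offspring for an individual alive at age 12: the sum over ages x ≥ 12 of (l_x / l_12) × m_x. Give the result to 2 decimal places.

l_12 = 0.243. Conditional survival from age 12 to x is l_x / l_12.
  x=12: (0.243/0.243) × 9 = 9.0000
  x=13: (0.193/0.243) × 28 = 22.2387
  x=14: (0.155/0.243) × 28 = 17.8601
  x=15: (0.112/0.243) × 19 = 8.7572
  x=16: (0.079/0.243) × 10 = 3.2510
Sum = 9.0000 + 22.2387 + 17.8601 + 8.7572 + 3.2510 = 61.1070

61.11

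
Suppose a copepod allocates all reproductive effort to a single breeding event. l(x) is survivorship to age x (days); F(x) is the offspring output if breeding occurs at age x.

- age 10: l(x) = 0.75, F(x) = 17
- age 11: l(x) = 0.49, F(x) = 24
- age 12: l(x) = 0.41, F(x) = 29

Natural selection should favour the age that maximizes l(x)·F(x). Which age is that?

10

Expected offspring if breeding at age x = l(x) × F(x):
  age 10: 0.75 × 17 = 12.750
  age 11: 0.49 × 24 = 11.760
  age 12: 0.41 × 29 = 11.890
Maximum at age 10 (12.750).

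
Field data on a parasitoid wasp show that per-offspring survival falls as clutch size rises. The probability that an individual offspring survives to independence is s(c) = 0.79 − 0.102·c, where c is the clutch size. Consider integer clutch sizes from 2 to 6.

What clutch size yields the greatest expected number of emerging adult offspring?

Expected emerging adult offspring = c × s(c):
  c=2: 2 × 0.586 = 1.172
  c=3: 3 × 0.484 = 1.452
  c=4: 4 × 0.382 = 1.528
  c=5: 5 × 0.280 = 1.400
  c=6: 6 × 0.178 = 1.068
Maximum at c = 4 (1.528 emerging adult offspring).

4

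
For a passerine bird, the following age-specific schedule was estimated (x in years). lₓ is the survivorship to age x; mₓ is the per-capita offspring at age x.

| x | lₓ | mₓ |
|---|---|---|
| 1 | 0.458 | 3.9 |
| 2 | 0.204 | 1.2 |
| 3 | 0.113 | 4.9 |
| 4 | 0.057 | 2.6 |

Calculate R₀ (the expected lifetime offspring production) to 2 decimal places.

2.73

R₀ = Σ lₓ mₓ:
  age 1: 0.458 × 3.9 = 1.7862
  age 2: 0.204 × 1.2 = 0.2448
  age 3: 0.113 × 4.9 = 0.5537
  age 4: 0.057 × 2.6 = 0.1482
R₀ = 1.7862 + 0.2448 + 0.5537 + 0.1482 = 2.7329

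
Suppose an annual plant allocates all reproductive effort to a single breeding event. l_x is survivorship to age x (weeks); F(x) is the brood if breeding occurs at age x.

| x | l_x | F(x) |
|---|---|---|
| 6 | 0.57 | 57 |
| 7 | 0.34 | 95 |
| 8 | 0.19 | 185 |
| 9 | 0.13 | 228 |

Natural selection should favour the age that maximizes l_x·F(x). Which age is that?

8

Expected offspring if breeding at age x = l_x × F(x):
  age 6: 0.57 × 57 = 32.490
  age 7: 0.34 × 95 = 32.300
  age 8: 0.19 × 185 = 35.150
  age 9: 0.13 × 228 = 29.640
Maximum at age 8 (35.150).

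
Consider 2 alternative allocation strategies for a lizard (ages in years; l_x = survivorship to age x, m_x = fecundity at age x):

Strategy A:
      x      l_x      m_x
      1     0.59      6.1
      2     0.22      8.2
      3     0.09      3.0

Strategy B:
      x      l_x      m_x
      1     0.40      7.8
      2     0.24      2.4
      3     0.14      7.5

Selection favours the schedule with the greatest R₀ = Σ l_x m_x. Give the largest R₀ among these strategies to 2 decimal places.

5.67

Strategy A: R₀ = 0.59×6.1 + 0.22×8.2 + 0.09×3.0 = 5.6730
Strategy B: R₀ = 0.40×7.8 + 0.24×2.4 + 0.14×7.5 = 4.7460
Highest R₀: strategy A with 5.6730.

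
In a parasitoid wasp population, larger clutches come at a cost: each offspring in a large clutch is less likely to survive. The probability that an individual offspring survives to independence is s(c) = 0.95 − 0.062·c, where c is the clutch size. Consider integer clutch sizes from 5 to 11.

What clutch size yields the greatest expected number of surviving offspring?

Expected surviving offspring = c × s(c):
  c=5: 5 × 0.640 = 3.200
  c=6: 6 × 0.578 = 3.468
  c=7: 7 × 0.516 = 3.612
  c=8: 8 × 0.454 = 3.632
  c=9: 9 × 0.392 = 3.528
  c=10: 10 × 0.330 = 3.300
  c=11: 11 × 0.268 = 2.948
Maximum at c = 8 (3.632 surviving offspring).

8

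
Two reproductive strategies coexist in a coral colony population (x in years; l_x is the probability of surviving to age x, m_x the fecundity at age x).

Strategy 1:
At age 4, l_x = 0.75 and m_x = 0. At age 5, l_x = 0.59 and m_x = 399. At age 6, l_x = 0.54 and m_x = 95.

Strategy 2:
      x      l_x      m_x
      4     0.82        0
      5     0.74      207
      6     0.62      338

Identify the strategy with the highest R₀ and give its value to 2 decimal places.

362.74

Strategy 1: R₀ = 0.75×0 + 0.59×399 + 0.54×95 = 286.7100
Strategy 2: R₀ = 0.82×0 + 0.74×207 + 0.62×338 = 362.7400
Highest R₀: strategy 2 with 362.7400.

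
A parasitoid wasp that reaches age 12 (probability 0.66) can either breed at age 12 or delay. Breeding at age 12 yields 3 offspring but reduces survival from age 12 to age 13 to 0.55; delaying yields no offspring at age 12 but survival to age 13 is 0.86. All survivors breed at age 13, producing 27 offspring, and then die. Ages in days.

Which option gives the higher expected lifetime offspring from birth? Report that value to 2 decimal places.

breed at age 12: R₀ = 0.66 × (3 + 0.55 × 27) = 0.66 × 17.8500 = 11.7810
delay to age 13: R₀ = 0.66 × (0.86 × 27) = 0.66 × 23.2200 = 15.3252
Higher: delay to age 13 (15.3252).

15.33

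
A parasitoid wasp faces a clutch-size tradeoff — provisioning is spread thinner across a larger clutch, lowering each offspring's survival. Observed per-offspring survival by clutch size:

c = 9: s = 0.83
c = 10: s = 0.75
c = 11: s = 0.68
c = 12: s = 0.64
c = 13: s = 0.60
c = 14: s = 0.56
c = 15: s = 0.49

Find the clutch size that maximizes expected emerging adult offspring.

Expected emerging adult offspring = c × s(c):
  c=9: 9 × 0.83 = 7.470
  c=10: 10 × 0.75 = 7.500
  c=11: 11 × 0.68 = 7.480
  c=12: 12 × 0.64 = 7.680
  c=13: 13 × 0.60 = 7.800
  c=14: 14 × 0.56 = 7.840
  c=15: 15 × 0.49 = 7.350
Maximum at c = 14 (7.840 emerging adult offspring).

14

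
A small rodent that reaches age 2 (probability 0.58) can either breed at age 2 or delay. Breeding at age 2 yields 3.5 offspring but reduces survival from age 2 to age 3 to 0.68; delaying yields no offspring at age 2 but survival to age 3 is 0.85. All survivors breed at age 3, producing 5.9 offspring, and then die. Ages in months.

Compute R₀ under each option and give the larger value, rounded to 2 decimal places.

4.36

breed at age 2: R₀ = 0.58 × (3.5 + 0.68 × 5.9) = 0.58 × 7.5120 = 4.3570
delay to age 3: R₀ = 0.58 × (0.85 × 5.9) = 0.58 × 5.0150 = 2.9087
Higher: breed at age 2 (4.3570).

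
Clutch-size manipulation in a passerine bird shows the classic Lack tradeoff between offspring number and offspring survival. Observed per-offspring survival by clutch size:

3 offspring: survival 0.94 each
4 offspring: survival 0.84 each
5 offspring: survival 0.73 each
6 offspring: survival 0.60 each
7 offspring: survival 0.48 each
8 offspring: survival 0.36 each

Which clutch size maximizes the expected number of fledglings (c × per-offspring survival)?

Expected fledglings = c × s(c):
  c=3: 3 × 0.94 = 2.820
  c=4: 4 × 0.84 = 3.360
  c=5: 5 × 0.73 = 3.650
  c=6: 6 × 0.60 = 3.600
  c=7: 7 × 0.48 = 3.360
  c=8: 8 × 0.36 = 2.880
Maximum at c = 5 (3.650 fledglings).

5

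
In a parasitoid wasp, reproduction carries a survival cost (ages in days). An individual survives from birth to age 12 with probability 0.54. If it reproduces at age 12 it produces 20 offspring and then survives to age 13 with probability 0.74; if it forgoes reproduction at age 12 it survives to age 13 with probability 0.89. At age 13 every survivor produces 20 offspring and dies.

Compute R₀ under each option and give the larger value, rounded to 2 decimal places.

18.79

breed at age 12: R₀ = 0.54 × (20 + 0.74 × 20) = 0.54 × 34.8000 = 18.7920
delay to age 13: R₀ = 0.54 × (0.89 × 20) = 0.54 × 17.8000 = 9.6120
Higher: breed at age 12 (18.7920).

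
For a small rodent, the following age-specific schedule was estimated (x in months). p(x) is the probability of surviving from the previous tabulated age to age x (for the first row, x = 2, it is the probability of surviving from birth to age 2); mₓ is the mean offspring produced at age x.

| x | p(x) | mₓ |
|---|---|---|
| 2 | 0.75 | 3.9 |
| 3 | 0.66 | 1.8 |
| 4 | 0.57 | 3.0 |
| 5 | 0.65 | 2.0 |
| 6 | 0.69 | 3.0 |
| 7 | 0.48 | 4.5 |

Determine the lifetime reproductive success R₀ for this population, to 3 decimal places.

Survivorship from birth: l_x = p_2·p_3·…·p_x.
  l_2 = 0.75000
  l_3 = 0.49500
  l_4 = 0.28215
  l_5 = 0.18340
  l_6 = 0.12654
  l_7 = 0.06074
R₀ = Σ l_x mₓ:
  age 2: 0.75000 × 3.9 = 2.9250
  age 3: 0.49500 × 1.8 = 0.8910
  age 4: 0.28215 × 3.0 = 0.8465
  age 5: 0.18340 × 2.0 = 0.3668
  age 6: 0.12654 × 3.0 = 0.3796
  age 7: 0.06074 × 4.5 = 0.2733
R₀ = 2.9250 + 0.8910 + 0.8465 + 0.3668 + 0.3796 + 0.2733 = 5.6822

5.682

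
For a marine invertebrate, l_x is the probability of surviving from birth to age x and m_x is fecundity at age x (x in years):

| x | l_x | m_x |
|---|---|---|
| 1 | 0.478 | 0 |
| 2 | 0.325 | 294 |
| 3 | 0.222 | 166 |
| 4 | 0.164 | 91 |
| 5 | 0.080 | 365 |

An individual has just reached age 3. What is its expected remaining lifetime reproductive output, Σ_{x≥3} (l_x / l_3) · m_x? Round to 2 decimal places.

l_3 = 0.222. Conditional survival from age 3 to x is l_x / l_3.
  x=3: (0.222/0.222) × 166 = 166.0000
  x=4: (0.164/0.222) × 91 = 67.2252
  x=5: (0.080/0.222) × 365 = 131.5315
Sum = 166.0000 + 67.2252 + 131.5315 = 364.7568

364.76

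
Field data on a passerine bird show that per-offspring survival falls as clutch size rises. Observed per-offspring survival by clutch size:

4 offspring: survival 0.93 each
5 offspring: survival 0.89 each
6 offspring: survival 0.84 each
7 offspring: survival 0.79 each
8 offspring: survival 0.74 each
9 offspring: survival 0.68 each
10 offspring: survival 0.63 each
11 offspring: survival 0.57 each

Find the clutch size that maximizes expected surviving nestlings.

Expected surviving nestlings = c × s(c):
  c=4: 4 × 0.93 = 3.720
  c=5: 5 × 0.89 = 4.450
  c=6: 6 × 0.84 = 5.040
  c=7: 7 × 0.79 = 5.530
  c=8: 8 × 0.74 = 5.920
  c=9: 9 × 0.68 = 6.120
  c=10: 10 × 0.63 = 6.300
  c=11: 11 × 0.57 = 6.270
Maximum at c = 10 (6.300 surviving nestlings).

10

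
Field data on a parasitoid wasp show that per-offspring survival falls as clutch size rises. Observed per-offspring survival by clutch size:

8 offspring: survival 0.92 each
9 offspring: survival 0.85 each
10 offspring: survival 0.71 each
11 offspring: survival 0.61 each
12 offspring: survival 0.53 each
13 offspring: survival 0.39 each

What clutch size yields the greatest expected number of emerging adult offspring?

Expected emerging adult offspring = c × s(c):
  c=8: 8 × 0.92 = 7.360
  c=9: 9 × 0.85 = 7.650
  c=10: 10 × 0.71 = 7.100
  c=11: 11 × 0.61 = 6.710
  c=12: 12 × 0.53 = 6.360
  c=13: 13 × 0.39 = 5.070
Maximum at c = 9 (7.650 emerging adult offspring).

9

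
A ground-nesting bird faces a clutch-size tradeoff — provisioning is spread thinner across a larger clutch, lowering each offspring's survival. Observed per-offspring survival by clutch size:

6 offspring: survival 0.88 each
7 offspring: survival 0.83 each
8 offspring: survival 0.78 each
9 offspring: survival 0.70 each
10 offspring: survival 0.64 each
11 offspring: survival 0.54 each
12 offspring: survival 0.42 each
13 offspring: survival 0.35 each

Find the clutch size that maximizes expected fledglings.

10

Expected fledglings = c × s(c):
  c=6: 6 × 0.88 = 5.280
  c=7: 7 × 0.83 = 5.810
  c=8: 8 × 0.78 = 6.240
  c=9: 9 × 0.70 = 6.300
  c=10: 10 × 0.64 = 6.400
  c=11: 11 × 0.54 = 5.940
  c=12: 12 × 0.42 = 5.040
  c=13: 13 × 0.35 = 4.550
Maximum at c = 10 (6.400 fledglings).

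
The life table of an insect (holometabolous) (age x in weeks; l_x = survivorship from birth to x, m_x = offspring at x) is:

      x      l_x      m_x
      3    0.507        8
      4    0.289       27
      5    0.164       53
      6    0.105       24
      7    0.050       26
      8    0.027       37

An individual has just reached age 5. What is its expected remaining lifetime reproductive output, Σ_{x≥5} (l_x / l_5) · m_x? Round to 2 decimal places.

82.38

l_5 = 0.164. Conditional survival from age 5 to x is l_x / l_5.
  x=5: (0.164/0.164) × 53 = 53.0000
  x=6: (0.105/0.164) × 24 = 15.3659
  x=7: (0.050/0.164) × 26 = 7.9268
  x=8: (0.027/0.164) × 37 = 6.0915
Sum = 53.0000 + 15.3659 + 7.9268 + 6.0915 = 82.3841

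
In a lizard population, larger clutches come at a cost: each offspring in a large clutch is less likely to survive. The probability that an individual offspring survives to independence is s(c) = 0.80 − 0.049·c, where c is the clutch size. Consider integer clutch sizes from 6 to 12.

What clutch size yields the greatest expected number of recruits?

8

Expected recruits = c × s(c):
  c=6: 6 × 0.506 = 3.036
  c=7: 7 × 0.457 = 3.199
  c=8: 8 × 0.408 = 3.264
  c=9: 9 × 0.359 = 3.231
  c=10: 10 × 0.310 = 3.100
  c=11: 11 × 0.261 = 2.871
  c=12: 12 × 0.212 = 2.544
Maximum at c = 8 (3.264 recruits).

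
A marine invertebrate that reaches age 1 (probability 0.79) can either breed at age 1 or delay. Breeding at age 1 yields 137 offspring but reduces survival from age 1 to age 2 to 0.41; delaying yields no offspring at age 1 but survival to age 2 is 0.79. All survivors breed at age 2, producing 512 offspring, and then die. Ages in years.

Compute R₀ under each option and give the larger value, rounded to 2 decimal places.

breed at age 1: R₀ = 0.79 × (137 + 0.41 × 512) = 0.79 × 346.9200 = 274.0668
delay to age 2: R₀ = 0.79 × (0.79 × 512) = 0.79 × 404.4800 = 319.5392
Higher: delay to age 2 (319.5392).

319.54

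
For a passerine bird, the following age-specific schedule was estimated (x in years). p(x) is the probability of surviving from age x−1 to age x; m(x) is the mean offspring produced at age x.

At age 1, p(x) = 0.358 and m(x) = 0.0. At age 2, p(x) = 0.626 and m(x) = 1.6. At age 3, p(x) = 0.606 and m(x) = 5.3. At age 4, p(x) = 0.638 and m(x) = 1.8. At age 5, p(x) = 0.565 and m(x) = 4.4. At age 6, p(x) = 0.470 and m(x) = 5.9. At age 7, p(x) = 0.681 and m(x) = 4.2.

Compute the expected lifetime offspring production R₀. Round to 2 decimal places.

1.65

Survivorship from birth: l_x = p_1·p_2·…·p_x.
  l_1 = 0.35800
  l_2 = 0.22411
  l_3 = 0.13581
  l_4 = 0.08665
  l_5 = 0.04896
  l_6 = 0.02301
  l_7 = 0.01567
R₀ = Σ l_x m(x):
  age 1: 0.35800 × 0.0 = 0.0000
  age 2: 0.22411 × 1.6 = 0.3586
  age 3: 0.13581 × 5.3 = 0.7198
  age 4: 0.08665 × 1.8 = 0.1560
  age 5: 0.04896 × 4.4 = 0.2154
  age 6: 0.02301 × 5.9 = 0.1358
  age 7: 0.01567 × 4.2 = 0.0658
R₀ = 0.0000 + 0.3586 + 0.7198 + 0.1560 + 0.2154 + 0.1358 + 0.0658 = 1.6513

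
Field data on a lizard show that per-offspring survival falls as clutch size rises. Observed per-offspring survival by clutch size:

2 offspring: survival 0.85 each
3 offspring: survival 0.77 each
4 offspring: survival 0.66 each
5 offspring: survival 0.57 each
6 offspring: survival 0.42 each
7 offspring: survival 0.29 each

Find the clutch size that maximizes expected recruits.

5

Expected recruits = c × s(c):
  c=2: 2 × 0.85 = 1.700
  c=3: 3 × 0.77 = 2.310
  c=4: 4 × 0.66 = 2.640
  c=5: 5 × 0.57 = 2.850
  c=6: 6 × 0.42 = 2.520
  c=7: 7 × 0.29 = 2.030
Maximum at c = 5 (2.850 recruits).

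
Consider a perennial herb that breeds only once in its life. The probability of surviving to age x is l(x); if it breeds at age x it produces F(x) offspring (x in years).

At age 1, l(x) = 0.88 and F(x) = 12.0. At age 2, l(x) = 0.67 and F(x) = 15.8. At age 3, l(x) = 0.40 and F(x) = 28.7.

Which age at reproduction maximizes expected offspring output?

Expected offspring if breeding at age x = l(x) × F(x):
  age 1: 0.88 × 12.0 = 10.560
  age 2: 0.67 × 15.8 = 10.586
  age 3: 0.40 × 28.7 = 11.480
Maximum at age 3 (11.480).

3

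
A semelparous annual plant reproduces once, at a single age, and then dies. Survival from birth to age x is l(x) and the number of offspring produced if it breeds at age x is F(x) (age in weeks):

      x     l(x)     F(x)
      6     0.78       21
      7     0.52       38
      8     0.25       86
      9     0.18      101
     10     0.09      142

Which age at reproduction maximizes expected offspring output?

8

Expected offspring if breeding at age x = l(x) × F(x):
  age 6: 0.78 × 21 = 16.380
  age 7: 0.52 × 38 = 19.760
  age 8: 0.25 × 86 = 21.500
  age 9: 0.18 × 101 = 18.180
  age 10: 0.09 × 142 = 12.780
Maximum at age 8 (21.500).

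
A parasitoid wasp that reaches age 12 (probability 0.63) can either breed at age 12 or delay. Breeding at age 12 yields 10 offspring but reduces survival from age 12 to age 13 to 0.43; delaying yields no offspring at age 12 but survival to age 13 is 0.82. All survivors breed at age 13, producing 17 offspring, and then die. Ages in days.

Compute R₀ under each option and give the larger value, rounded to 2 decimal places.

10.91

breed at age 12: R₀ = 0.63 × (10 + 0.43 × 17) = 0.63 × 17.3100 = 10.9053
delay to age 13: R₀ = 0.63 × (0.82 × 17) = 0.63 × 13.9400 = 8.7822
Higher: breed at age 12 (10.9053).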